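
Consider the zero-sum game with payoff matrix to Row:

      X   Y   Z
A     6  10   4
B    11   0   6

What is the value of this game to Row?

5

Row minima: A → 4, B → 0; maximin = 4.
Column maxima: X → 11, Y → 10, Z → 6; minimax = 6.
4 ≠ 6, so there is no saddle point; optimal play is mixed.
X is strictly dominated by Z (it gives Row strictly more in every row), so Column never plays it.
On the remaining 2×2 (A, B vs Y, Z):
Let Row play A with probability p. Expected payoff against Y: 10p + 0(1−p) = 10p; against Z: 4p + 6(1−p) = −2p + 6.
Setting these equal: 10p = −2p + 6 ⇒ 12p = 6 ⇒ p = 1/2, and the value is (10)·(1/2) = 5.
For Column: with q = P(Y), equating A's and B's payoffs gives 6q + 4 = −6q + 6 ⇒ q = 1/6.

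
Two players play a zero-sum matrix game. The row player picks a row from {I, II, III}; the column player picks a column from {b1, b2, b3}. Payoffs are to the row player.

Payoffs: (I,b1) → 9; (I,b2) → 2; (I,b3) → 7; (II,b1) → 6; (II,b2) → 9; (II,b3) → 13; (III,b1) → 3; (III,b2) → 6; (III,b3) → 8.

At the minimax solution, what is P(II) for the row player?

7/10

Row minima: I → 2, II → 6, III → 3; maximin = 6.
Column maxima: b1 → 9, b2 → 9, b3 → 13; minimax = 9.
6 ≠ 9, so there is no saddle point; optimal play is mixed.
III is strictly dominated by II, so the row player never plays it.
b3 is strictly dominated by b2 (it gives the row player strictly more in every row), so the column player never plays it.
On the remaining 2×2 (I, II vs b1, b2):
Let the row player play I with probability p. Expected payoff against b1: 9p + 6(1−p) = 3p + 6; against b2: 2p + 9(1−p) = −7p + 9.
Setting these equal: 3p + 6 = −7p + 9 ⇒ 10p = 3 ⇒ p = 3/10, and the value is (3)·(3/10) + 6 = 69/10.
For the column player: with q = P(b1), equating I's and II's payoffs gives 7q + 2 = −3q + 9 ⇒ q = 7/10.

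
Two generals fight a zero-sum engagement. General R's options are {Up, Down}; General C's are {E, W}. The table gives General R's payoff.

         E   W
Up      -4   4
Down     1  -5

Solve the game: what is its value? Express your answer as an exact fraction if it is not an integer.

Row minima: Up → -4, Down → -5; maximin = -4.
Column maxima: E → 1, W → 4; minimax = 1.
-4 ≠ 1, so there is no saddle point; optimal play is mixed.
Let General R play Up with probability p. Expected payoff against E: (-4)p + 1(1−p) = −5p + 1; against W: 4p + (-5)(1−p) = 9p − 5.
Setting these equal: −5p + 1 = 9p − 5 ⇒ −14p = -6 ⇒ p = 3/7, and the value is (-5)·(3/7) + 1 = -8/7.
For General C: with q = P(E), equating Up's and Down's payoffs gives −8q + 4 = 6q − 5 ⇒ q = 9/14.

-8/7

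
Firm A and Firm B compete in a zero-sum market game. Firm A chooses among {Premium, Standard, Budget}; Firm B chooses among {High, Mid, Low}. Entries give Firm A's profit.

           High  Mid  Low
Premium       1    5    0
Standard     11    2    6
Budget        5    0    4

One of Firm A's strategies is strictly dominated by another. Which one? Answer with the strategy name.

Standard gives a strictly higher payoff than Budget against every column: 11 > 5, 2 > 0, 6 > 4.
So Budget is strictly dominated and Firm A never plays it.

Budget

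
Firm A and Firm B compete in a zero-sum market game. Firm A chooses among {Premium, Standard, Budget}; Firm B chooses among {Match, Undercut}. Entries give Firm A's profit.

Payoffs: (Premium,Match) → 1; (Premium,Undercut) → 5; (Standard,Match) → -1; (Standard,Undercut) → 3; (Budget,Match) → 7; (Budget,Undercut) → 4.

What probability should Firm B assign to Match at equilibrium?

Row minima: Premium → 1, Standard → -1, Budget → 4; maximin = 4.
Column maxima: Match → 7, Undercut → 5; minimax = 5.
4 ≠ 5, so there is no saddle point; optimal play is mixed.
Standard is strictly dominated by Premium, so Firm A never plays it.
On the remaining 2×2 (Premium, Budget vs Match, Undercut):
Let Firm A play Premium with probability p. Expected payoff against Match: 1p + 7(1−p) = −6p + 7; against Undercut: 5p + 4(1−p) = p + 4.
Setting these equal: −6p + 7 = p + 4 ⇒ −7p = -3 ⇒ p = 3/7, and the value is (-6)·(3/7) + 7 = 31/7.
For Firm B: with q = P(Match), equating Premium's and Budget's payoffs gives −4q + 5 = 3q + 4 ⇒ q = 1/7.

1/7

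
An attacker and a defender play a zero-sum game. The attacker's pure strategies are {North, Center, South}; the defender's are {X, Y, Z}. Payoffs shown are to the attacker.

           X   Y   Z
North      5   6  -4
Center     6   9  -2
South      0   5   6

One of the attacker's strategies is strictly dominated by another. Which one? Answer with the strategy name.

Center gives a strictly higher payoff than North against every column: 6 > 5, 9 > 6, -2 > -4.
So North is strictly dominated and the attacker never plays it.

North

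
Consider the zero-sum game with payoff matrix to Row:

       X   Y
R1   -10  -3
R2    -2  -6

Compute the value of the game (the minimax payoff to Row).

-54/11

Row minima: R1 → -10, R2 → -6; maximin = -6.
Column maxima: X → -2, Y → -3; minimax = -3.
-6 ≠ -3, so there is no saddle point; optimal play is mixed.
Let Row play R1 with probability p. Expected payoff against X: (-10)p + (-2)(1−p) = −8p − 2; against Y: (-3)p + (-6)(1−p) = 3p − 6.
Setting these equal: −8p − 2 = 3p − 6 ⇒ −11p = -4 ⇒ p = 4/11, and the value is (-8)·(4/11) − 2 = -54/11.
For Column: with q = P(X), equating R1's and R2's payoffs gives −7q − 3 = 4q − 6 ⇒ q = 3/11.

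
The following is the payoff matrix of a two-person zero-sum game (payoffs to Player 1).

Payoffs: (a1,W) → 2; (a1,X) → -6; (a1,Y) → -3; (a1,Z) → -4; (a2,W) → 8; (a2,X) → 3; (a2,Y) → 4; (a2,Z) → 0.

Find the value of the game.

0

Row minima: a1 → -6, a2 → 0; maximin = 0.
Column maxima: W → 8, X → 3, Y → 4, Z → 0; minimax = 0.
Since maximin = minimax = 0, there is a saddle point and the value is 0.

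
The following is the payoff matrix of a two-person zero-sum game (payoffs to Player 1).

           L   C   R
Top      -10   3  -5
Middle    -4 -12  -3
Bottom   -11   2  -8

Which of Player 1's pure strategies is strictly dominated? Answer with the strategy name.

Top gives a strictly higher payoff than Bottom against every column: -10 > -11, 3 > 2, -5 > -8.
So Bottom is strictly dominated and Player 1 never plays it.

Bottom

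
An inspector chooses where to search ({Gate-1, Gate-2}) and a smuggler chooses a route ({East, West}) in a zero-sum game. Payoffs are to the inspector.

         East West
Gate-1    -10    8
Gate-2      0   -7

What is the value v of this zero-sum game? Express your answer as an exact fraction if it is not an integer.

Row minima: Gate-1 → -10, Gate-2 → -7; maximin = -7.
Column maxima: East → 0, West → 8; minimax = 0.
-7 ≠ 0, so there is no saddle point; optimal play is mixed.
Let the inspector play Gate-1 with probability p. Expected payoff against East: (-10)p + 0(1−p) = −10p; against West: 8p + (-7)(1−p) = 15p − 7.
Setting these equal: −10p = 15p − 7 ⇒ −25p = -7 ⇒ p = 7/25, and the value is (-10)·(7/25) = -14/5.
For the smuggler: with q = P(East), equating Gate-1's and Gate-2's payoffs gives −18q + 8 = 7q − 7 ⇒ q = 3/5.

-14/5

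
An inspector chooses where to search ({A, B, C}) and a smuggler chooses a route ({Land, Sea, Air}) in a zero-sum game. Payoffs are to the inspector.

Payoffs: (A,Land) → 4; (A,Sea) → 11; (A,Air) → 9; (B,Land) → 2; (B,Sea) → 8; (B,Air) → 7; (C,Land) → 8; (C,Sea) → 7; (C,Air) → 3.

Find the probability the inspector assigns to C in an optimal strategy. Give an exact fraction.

Row minima: A → 4, B → 2, C → 3; maximin = 4.
Column maxima: Land → 8, Sea → 11, Air → 9; minimax = 8.
4 ≠ 8, so there is no saddle point; optimal play is mixed.
B is strictly dominated by A, so the inspector never plays it.
Sea is strictly dominated by Air (it gives the inspector strictly more in every row), so the smuggler never plays it.
On the remaining 2×2 (A, C vs Land, Air):
Let the inspector play A with probability p. Expected payoff against Land: 4p + 8(1−p) = −4p + 8; against Air: 9p + 3(1−p) = 6p + 3.
Setting these equal: −4p + 8 = 6p + 3 ⇒ −10p = -5 ⇒ p = 1/2, and the value is (-4)·(1/2) + 8 = 6.
For the smuggler: with q = P(Land), equating A's and C's payoffs gives −5q + 9 = 5q + 3 ⇒ q = 3/5.

1/2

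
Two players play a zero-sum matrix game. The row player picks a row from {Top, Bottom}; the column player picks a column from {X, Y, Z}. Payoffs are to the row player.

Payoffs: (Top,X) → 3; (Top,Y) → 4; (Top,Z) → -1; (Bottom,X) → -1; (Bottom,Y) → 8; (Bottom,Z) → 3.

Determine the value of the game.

Row minima: Top → -1, Bottom → -1; maximin = -1.
Column maxima: X → 3, Y → 8, Z → 3; minimax = 3.
-1 ≠ 3, so there is no saddle point; optimal play is mixed.
Y is strictly dominated by X (it gives the row player strictly more in every row), so the column player never plays it.
On the remaining 2×2 (Top, Bottom vs X, Z):
Let the row player play Top with probability p. Expected payoff against X: 3p + (-1)(1−p) = 4p − 1; against Z: (-1)p + 3(1−p) = −4p + 3.
Setting these equal: 4p − 1 = −4p + 3 ⇒ 8p = 4 ⇒ p = 1/2, and the value is (4)·(1/2) − 1 = 1.
For the column player: with q = P(X), equating Top's and Bottom's payoffs gives 4q − 1 = −4q + 3 ⇒ q = 1/2.

1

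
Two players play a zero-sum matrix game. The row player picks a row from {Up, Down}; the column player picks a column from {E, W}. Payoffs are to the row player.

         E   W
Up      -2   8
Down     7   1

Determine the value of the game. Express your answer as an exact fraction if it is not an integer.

Row minima: Up → -2, Down → 1; maximin = 1.
Column maxima: E → 7, W → 8; minimax = 7.
1 ≠ 7, so there is no saddle point; optimal play is mixed.
Let the row player play Up with probability p. Expected payoff against E: (-2)p + 7(1−p) = −9p + 7; against W: 8p + 1(1−p) = 7p + 1.
Setting these equal: −9p + 7 = 7p + 1 ⇒ −16p = -6 ⇒ p = 3/8, and the value is (-9)·(3/8) + 7 = 29/8.
For the column player: with q = P(E), equating Up's and Down's payoffs gives −10q + 8 = 6q + 1 ⇒ q = 7/16.

29/8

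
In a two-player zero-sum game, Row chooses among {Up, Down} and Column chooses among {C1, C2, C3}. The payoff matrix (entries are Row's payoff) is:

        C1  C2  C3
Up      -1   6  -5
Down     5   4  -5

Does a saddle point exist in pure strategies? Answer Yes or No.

Yes

Row minima: Up → -5, Down → -5; maximin = -5.
Column maxima: C1 → 5, C2 → 6, C3 → -5; minimax = -5.
maximin = minimax = -5, so a saddle point exists.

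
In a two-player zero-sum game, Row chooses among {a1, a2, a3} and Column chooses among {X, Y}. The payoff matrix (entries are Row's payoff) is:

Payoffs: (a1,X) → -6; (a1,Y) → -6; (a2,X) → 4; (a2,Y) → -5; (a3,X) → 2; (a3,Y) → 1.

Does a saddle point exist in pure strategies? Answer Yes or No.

Row minima: a1 → -6, a2 → -5, a3 → 1; maximin = 1.
Column maxima: X → 4, Y → 1; minimax = 1.
maximin = minimax = 1, so a saddle point exists.

Yes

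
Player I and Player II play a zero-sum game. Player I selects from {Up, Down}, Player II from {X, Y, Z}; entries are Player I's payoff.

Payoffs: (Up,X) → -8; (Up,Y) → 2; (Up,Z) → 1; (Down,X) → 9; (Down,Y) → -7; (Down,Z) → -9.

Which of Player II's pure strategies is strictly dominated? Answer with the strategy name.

Y

Z holds Player I's payoff strictly below Y in every row: 1 < 2, -9 < -7.
So Y is strictly dominated for Player II.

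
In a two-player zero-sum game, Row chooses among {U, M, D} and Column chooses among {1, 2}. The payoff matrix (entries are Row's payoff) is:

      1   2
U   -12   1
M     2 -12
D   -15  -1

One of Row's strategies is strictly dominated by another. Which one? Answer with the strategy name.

U gives a strictly higher payoff than D against every column: -12 > -15, 1 > -1.
So D is strictly dominated and Row never plays it.

D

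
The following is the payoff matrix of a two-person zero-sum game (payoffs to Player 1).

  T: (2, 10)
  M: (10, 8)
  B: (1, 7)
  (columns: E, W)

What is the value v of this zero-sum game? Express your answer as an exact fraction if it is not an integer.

Row minima: T → 2, M → 8, B → 1; maximin = 8.
Column maxima: E → 10, W → 10; minimax = 10.
8 ≠ 10, so there is no saddle point; optimal play is mixed.
B is strictly dominated by T, so Player 1 never plays it.
On the remaining 2×2 (T, M vs E, W):
Let Player 1 play T with probability p. Expected payoff against E: 2p + 10(1−p) = −8p + 10; against W: 10p + 8(1−p) = 2p + 8.
Setting these equal: −8p + 10 = 2p + 8 ⇒ −10p = -2 ⇒ p = 1/5, and the value is (-8)·(1/5) + 10 = 42/5.
For Player 2: with q = P(E), equating T's and M's payoffs gives −8q + 10 = 2q + 8 ⇒ q = 1/5.

42/5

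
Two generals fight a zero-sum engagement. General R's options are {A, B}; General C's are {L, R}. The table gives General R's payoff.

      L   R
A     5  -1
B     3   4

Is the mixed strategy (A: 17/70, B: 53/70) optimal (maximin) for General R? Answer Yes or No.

No

Against L this mix gives (17/70)·5 + (53/70)·3 = 122/35.
Against R this mix gives (17/70)·(-1) + (53/70)·4 = 39/14.
General C will play R, holding General R to 39/14. Shifting weight toward the row that does better against R would raise this floor (the equalizing mix achieves 23/7 against both R and L), so the proposed strategy is not optimal.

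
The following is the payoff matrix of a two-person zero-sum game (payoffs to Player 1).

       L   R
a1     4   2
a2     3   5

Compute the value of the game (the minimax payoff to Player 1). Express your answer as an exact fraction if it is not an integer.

7/2

Row minima: a1 → 2, a2 → 3; maximin = 3.
Column maxima: L → 4, R → 5; minimax = 4.
3 ≠ 4, so there is no saddle point; optimal play is mixed.
Let Player 1 play a1 with probability p. Expected payoff against L: 4p + 3(1−p) = p + 3; against R: 2p + 5(1−p) = −3p + 5.
Setting these equal: p + 3 = −3p + 5 ⇒ 4p = 2 ⇒ p = 1/2, and the value is (1)·(1/2) + 3 = 7/2.
For Player 2: with q = P(L), equating a1's and a2's payoffs gives 2q + 2 = −2q + 5 ⇒ q = 3/4.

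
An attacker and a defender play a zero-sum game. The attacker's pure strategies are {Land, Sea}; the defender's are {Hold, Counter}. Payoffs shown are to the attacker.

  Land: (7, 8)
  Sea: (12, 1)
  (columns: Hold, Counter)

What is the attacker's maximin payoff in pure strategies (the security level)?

7

Row minima: Land → 7, Sea → 1.
The best of these is 7.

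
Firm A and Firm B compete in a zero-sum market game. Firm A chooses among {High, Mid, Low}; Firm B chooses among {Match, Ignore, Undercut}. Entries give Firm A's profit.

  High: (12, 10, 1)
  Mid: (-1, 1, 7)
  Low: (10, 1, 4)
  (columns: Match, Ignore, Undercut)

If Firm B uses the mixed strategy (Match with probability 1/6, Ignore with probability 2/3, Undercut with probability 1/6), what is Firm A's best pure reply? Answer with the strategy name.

Expected payoff of High: (1/6)·12 + (2/3)·10 + (1/6)·1 = 53/6.
Expected payoff of Mid: (1/6)·(-1) + (2/3)·1 + (1/6)·7 = 5/3.
Expected payoff of Low: (1/6)·10 + (2/3)·1 + (1/6)·4 = 3.
The largest is 53/6, so Firm A's best response is High.

High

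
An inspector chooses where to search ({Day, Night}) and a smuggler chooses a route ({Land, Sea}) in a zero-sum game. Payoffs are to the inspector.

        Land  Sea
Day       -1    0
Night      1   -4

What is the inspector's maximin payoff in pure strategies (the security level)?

Row minima: Day → -1, Night → -4.
The best of these is -1.

-1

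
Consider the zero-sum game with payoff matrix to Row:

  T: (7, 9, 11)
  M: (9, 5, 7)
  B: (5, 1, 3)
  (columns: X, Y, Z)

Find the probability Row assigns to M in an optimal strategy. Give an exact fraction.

Row minima: T → 7, M → 5, B → 1; maximin = 7.
Column maxima: X → 9, Y → 9, Z → 11; minimax = 9.
7 ≠ 9, so there is no saddle point; optimal play is mixed.
B is strictly dominated by T, so Row never plays it.
Z is strictly dominated by Y (it gives Row strictly more in every row), so Column never plays it.
On the remaining 2×2 (T, M vs X, Y):
Let Row play T with probability p. Expected payoff against X: 7p + 9(1−p) = −2p + 9; against Y: 9p + 5(1−p) = 4p + 5.
Setting these equal: −2p + 9 = 4p + 5 ⇒ −6p = -4 ⇒ p = 2/3, and the value is (-2)·(2/3) + 9 = 23/3.
For Column: with q = P(X), equating T's and M's payoffs gives −2q + 9 = 4q + 5 ⇒ q = 2/3.

1/3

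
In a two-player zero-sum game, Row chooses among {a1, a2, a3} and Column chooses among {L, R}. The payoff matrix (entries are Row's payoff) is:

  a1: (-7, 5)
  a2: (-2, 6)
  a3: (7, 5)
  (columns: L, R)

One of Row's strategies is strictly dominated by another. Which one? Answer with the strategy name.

a1

a2 gives a strictly higher payoff than a1 against every column: -2 > -7, 6 > 5.
So a1 is strictly dominated and Row never plays it.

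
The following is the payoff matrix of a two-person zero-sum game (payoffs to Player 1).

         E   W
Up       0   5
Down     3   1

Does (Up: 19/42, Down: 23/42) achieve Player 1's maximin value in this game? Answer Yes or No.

No

Against E this mix gives (19/42)·0 + (23/42)·3 = 23/14.
Against W this mix gives (19/42)·5 + (23/42)·1 = 59/21.
Player 2 will play E, holding Player 1 to 23/14. Shifting weight toward the row that does better against E would raise this floor (the equalizing mix achieves 15/7 against both E and W), so the proposed strategy is not optimal.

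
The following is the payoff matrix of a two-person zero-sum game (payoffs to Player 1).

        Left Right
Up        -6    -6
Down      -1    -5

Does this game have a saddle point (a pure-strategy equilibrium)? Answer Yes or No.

Row minima: Up → -6, Down → -5; maximin = -5.
Column maxima: Left → -1, Right → -5; minimax = -5.
maximin = minimax = -5, so a saddle point exists.

Yes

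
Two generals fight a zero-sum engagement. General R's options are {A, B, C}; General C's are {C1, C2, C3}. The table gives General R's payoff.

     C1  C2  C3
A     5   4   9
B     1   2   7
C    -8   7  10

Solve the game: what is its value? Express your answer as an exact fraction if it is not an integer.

Row minima: A → 4, B → 1, C → -8; maximin = 4.
Column maxima: C1 → 5, C2 → 7, C3 → 10; minimax = 5.
4 ≠ 5, so there is no saddle point; optimal play is mixed.
B is strictly dominated by A, so General R never plays it.
C3 is strictly dominated by C1 (it gives General R strictly more in every row), so General C never plays it.
On the remaining 2×2 (A, C vs C1, C2):
Let General R play A with probability p. Expected payoff against C1: 5p + (-8)(1−p) = 13p − 8; against C2: 4p + 7(1−p) = −3p + 7.
Setting these equal: 13p − 8 = −3p + 7 ⇒ 16p = 15 ⇒ p = 15/16, and the value is (13)·(15/16) − 8 = 67/16.
For General C: with q = P(C1), equating A's and C's payoffs gives q + 4 = −15q + 7 ⇒ q = 3/16.

67/16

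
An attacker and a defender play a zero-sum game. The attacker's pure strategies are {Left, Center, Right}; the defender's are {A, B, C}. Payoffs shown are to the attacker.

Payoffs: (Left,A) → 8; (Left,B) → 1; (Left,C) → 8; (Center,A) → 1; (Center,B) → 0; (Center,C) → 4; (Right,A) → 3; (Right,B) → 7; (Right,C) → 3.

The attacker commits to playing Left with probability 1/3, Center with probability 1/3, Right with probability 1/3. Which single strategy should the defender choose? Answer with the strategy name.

B

If the defender plays A, the attacker's expected payoff is (1/3)·8 + (1/3)·1 + (1/3)·3 = 4.
If the defender plays B, the attacker's expected payoff is (1/3)·1 + (1/3)·0 + (1/3)·7 = 8/3.
If the defender plays C, the attacker's expected payoff is (1/3)·8 + (1/3)·4 + (1/3)·3 = 5.
The defender minimizes the attacker's payoff; the smallest is 8/3, so the best response is B.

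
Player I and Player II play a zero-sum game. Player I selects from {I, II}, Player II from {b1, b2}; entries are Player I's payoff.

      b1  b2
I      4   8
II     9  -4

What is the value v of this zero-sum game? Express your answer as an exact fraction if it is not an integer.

88/17

Row minima: I → 4, II → -4; maximin = 4.
Column maxima: b1 → 9, b2 → 8; minimax = 8.
4 ≠ 8, so there is no saddle point; optimal play is mixed.
Let Player I play I with probability p. Expected payoff against b1: 4p + 9(1−p) = −5p + 9; against b2: 8p + (-4)(1−p) = 12p − 4.
Setting these equal: −5p + 9 = 12p − 4 ⇒ −17p = -13 ⇒ p = 13/17, and the value is (-5)·(13/17) + 9 = 88/17.
For Player II: with q = P(b1), equating I's and II's payoffs gives −4q + 8 = 13q − 4 ⇒ q = 12/17.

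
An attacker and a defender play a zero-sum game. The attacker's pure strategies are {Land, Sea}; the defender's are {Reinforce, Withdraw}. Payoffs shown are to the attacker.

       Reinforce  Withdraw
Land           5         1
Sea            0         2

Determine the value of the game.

5/3

Row minima: Land → 1, Sea → 0; maximin = 1.
Column maxima: Reinforce → 5, Withdraw → 2; minimax = 2.
1 ≠ 2, so there is no saddle point; optimal play is mixed.
Let the attacker play Land with probability p. Expected payoff against Reinforce: 5p + 0(1−p) = 5p; against Withdraw: 1p + 2(1−p) = −p + 2.
Setting these equal: 5p = −p + 2 ⇒ 6p = 2 ⇒ p = 1/3, and the value is (5)·(1/3) = 5/3.
For the defender: with q = P(Reinforce), equating Land's and Sea's payoffs gives 4q + 1 = −2q + 2 ⇒ q = 1/6.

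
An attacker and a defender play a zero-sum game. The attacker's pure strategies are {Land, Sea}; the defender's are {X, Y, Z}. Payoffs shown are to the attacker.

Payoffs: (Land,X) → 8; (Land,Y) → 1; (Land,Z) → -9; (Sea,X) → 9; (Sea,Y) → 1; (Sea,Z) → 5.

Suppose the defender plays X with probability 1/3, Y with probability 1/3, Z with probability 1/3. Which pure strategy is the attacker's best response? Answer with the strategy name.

Expected payoff of Land: (1/3)·8 + (1/3)·1 + (1/3)·(-9) = 0.
Expected payoff of Sea: (1/3)·9 + (1/3)·1 + (1/3)·5 = 5.
The largest is 5, so the attacker's best response is Sea.

Sea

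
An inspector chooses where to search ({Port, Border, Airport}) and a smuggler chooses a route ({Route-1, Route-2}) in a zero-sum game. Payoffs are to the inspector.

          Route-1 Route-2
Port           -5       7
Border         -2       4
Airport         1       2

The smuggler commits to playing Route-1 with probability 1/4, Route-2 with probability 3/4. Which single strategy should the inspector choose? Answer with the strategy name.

Expected payoff of Port: (1/4)·(-5) + (3/4)·7 = 4.
Expected payoff of Border: (1/4)·(-2) + (3/4)·4 = 5/2.
Expected payoff of Airport: (1/4)·1 + (3/4)·2 = 7/4.
The largest is 4, so the inspector's best response is Port.

Port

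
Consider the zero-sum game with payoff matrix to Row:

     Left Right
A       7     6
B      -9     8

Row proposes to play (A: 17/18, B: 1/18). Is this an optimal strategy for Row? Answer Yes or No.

Against Left this mix gives (17/18)·7 + (1/18)·(-9) = 55/9.
Against Right this mix gives (17/18)·6 + (1/18)·8 = 55/9.
All of Column's active replies (Left, Right) yield 55/9, and no column does worse for Row. The mix makes Column indifferent and guarantees 55/9, so it is optimal.

Yes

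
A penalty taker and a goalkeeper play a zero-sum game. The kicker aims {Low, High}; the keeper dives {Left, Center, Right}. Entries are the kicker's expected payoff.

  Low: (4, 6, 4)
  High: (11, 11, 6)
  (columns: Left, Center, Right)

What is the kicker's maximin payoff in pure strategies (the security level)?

6

Row minima: Low → 4, High → 6.
The best of these is 6.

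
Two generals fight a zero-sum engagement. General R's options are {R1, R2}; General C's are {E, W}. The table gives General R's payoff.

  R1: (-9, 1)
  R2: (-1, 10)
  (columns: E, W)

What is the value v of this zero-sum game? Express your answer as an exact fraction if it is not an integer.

-1

Row minima: R1 → -9, R2 → -1; maximin = -1.
Column maxima: E → -1, W → 10; minimax = -1.
Since maximin = minimax = -1, there is a saddle point and the value is -1.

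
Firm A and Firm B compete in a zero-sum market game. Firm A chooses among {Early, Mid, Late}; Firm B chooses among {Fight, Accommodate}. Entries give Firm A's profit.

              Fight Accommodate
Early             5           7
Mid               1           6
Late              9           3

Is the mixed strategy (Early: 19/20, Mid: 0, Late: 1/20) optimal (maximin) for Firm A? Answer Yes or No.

Against Fight this mix gives (19/20)·5 + (1/20)·9 = 26/5.
Against Accommodate this mix gives (19/20)·7 + (1/20)·3 = 34/5.
Firm B will play Fight, holding Firm A to 26/5. Shifting weight toward the row that does better against Fight would raise this floor (the equalizing mix achieves 6 against both Fight and Accommodate), so the proposed strategy is not optimal.

No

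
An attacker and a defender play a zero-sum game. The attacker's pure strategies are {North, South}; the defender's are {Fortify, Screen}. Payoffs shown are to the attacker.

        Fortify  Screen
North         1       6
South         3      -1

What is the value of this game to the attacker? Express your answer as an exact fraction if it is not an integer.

19/9

Row minima: North → 1, South → -1; maximin = 1.
Column maxima: Fortify → 3, Screen → 6; minimax = 3.
1 ≠ 3, so there is no saddle point; optimal play is mixed.
Let the attacker play North with probability p. Expected payoff against Fortify: 1p + 3(1−p) = −2p + 3; against Screen: 6p + (-1)(1−p) = 7p − 1.
Setting these equal: −2p + 3 = 7p − 1 ⇒ −9p = -4 ⇒ p = 4/9, and the value is (-2)·(4/9) + 3 = 19/9.
For the defender: with q = P(Fortify), equating North's and South's payoffs gives −5q + 6 = 4q − 1 ⇒ q = 7/9.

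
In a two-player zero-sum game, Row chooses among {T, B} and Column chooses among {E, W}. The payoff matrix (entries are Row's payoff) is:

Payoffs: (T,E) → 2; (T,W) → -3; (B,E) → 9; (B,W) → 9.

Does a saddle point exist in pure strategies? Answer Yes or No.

Row minima: T → -3, B → 9; maximin = 9.
Column maxima: E → 9, W → 9; minimax = 9.
maximin = minimax = 9, so a saddle point exists.

Yes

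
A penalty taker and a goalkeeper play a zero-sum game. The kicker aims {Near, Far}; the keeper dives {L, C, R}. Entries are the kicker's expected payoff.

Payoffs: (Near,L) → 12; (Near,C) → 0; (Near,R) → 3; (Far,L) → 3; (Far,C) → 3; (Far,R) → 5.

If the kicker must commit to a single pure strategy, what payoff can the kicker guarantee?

3

Row minima: Near → 0, Far → 3.
The best of these is 3.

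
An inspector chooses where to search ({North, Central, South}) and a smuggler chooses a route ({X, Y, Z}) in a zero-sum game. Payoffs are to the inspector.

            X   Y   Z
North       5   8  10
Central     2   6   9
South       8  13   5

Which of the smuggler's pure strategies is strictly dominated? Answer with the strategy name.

X holds the inspector's payoff strictly below Y in every row: 5 < 8, 2 < 6, 8 < 13.
So Y is strictly dominated for the smuggler.

Y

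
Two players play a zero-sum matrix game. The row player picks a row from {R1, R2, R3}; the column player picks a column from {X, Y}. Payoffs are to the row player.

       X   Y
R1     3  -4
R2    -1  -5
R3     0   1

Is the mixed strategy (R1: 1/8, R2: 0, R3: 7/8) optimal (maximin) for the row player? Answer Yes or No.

Against X this mix gives (1/8)·3 + (7/8)·0 = 3/8.
Against Y this mix gives (1/8)·(-4) + (7/8)·1 = 3/8.
All of the column player's active replies (X, Y) yield 3/8, and no column does worse for the row player. The mix makes the column player indifferent and guarantees 3/8, so it is optimal.

Yes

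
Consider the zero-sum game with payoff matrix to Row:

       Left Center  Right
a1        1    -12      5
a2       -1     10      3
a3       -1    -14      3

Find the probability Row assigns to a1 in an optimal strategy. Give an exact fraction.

Row minima: a1 → -12, a2 → -1, a3 → -14; maximin = -1.
Column maxima: Left → 1, Center → 10, Right → 5; minimax = 1.
-1 ≠ 1, so there is no saddle point; optimal play is mixed.
a3 is strictly dominated by a1, so Row never plays it.
Right is strictly dominated by Left (it gives Row strictly more in every row), so Column never plays it.
On the remaining 2×2 (a1, a2 vs Left, Center):
Let Row play a1 with probability p. Expected payoff against Left: 1p + (-1)(1−p) = 2p − 1; against Center: (-12)p + 10(1−p) = −22p + 10.
Setting these equal: 2p − 1 = −22p + 10 ⇒ 24p = 11 ⇒ p = 11/24, and the value is (2)·(11/24) − 1 = -1/12.
For Column: with q = P(Left), equating a1's and a2's payoffs gives 13q − 12 = −11q + 10 ⇒ q = 11/12.

11/24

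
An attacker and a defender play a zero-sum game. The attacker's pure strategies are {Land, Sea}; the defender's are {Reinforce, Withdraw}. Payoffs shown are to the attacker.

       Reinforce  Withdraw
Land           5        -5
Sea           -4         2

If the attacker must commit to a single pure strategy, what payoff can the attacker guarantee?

-4

Row minima: Land → -5, Sea → -4.
The best of these is -4.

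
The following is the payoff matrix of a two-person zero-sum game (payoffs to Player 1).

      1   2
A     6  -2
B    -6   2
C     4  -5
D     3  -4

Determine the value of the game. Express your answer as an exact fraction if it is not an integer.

Row minima: A → -2, B → -6, C → -5, D → -4; maximin = -2.
Column maxima: 1 → 6, 2 → 2; minimax = 2.
-2 ≠ 2, so there is no saddle point; optimal play is mixed.
C is strictly dominated by A, so Player 1 never plays it.
D is strictly dominated by A, so Player 1 never plays it.
On the remaining 2×2 (A, B vs 1, 2):
Let Player 1 play A with probability p. Expected payoff against 1: 6p + (-6)(1−p) = 12p − 6; against 2: (-2)p + 2(1−p) = −4p + 2.
Setting these equal: 12p − 6 = −4p + 2 ⇒ 16p = 8 ⇒ p = 1/2, and the value is (12)·(1/2) − 6 = 0.
For Player 2: with q = P(1), equating A's and B's payoffs gives 8q − 2 = −8q + 2 ⇒ q = 1/4.

0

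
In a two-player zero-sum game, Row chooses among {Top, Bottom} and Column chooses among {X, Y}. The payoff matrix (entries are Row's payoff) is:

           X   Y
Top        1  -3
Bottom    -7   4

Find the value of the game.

Row minima: Top → -3, Bottom → -7; maximin = -3.
Column maxima: X → 1, Y → 4; minimax = 1.
-3 ≠ 1, so there is no saddle point; optimal play is mixed.
Let Row play Top with probability p. Expected payoff against X: 1p + (-7)(1−p) = 8p − 7; against Y: (-3)p + 4(1−p) = −7p + 4.
Setting these equal: 8p − 7 = −7p + 4 ⇒ 15p = 11 ⇒ p = 11/15, and the value is (8)·(11/15) − 7 = -17/15.
For Column: with q = P(X), equating Top's and Bottom's payoffs gives 4q − 3 = −11q + 4 ⇒ q = 7/15.

-17/15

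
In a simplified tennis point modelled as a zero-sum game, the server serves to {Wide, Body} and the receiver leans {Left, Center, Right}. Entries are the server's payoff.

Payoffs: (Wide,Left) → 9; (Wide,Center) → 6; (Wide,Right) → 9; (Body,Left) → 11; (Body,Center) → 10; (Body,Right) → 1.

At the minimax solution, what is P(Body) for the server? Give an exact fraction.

Row minima: Wide → 6, Body → 1; maximin = 6.
Column maxima: Left → 11, Center → 10, Right → 9; minimax = 9.
6 ≠ 9, so there is no saddle point; optimal play is mixed.
Left is strictly dominated by Center (it gives the server strictly more in every row), so the receiver never plays it.
On the remaining 2×2 (Wide, Body vs Center, Right):
Let the server play Wide with probability p. Expected payoff against Center: 6p + 10(1−p) = −4p + 10; against Right: 9p + 1(1−p) = 8p + 1.
Setting these equal: −4p + 10 = 8p + 1 ⇒ −12p = -9 ⇒ p = 3/4, and the value is (-4)·(3/4) + 10 = 7.
For the receiver: with q = P(Center), equating Wide's and Body's payoffs gives −3q + 9 = 9q + 1 ⇒ q = 2/3.

1/4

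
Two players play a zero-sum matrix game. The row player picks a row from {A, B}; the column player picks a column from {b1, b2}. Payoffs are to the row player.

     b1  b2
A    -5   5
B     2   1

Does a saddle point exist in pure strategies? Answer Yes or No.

Row minima: A → -5, B → 1; maximin = 1.
Column maxima: b1 → 2, b2 → 5; minimax = 2.
1 ≠ 2, so no pure-strategy equilibrium exists.

No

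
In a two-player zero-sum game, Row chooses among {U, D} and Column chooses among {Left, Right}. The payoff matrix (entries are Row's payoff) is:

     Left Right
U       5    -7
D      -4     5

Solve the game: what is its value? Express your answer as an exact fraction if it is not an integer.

Row minima: U → -7, D → -4; maximin = -4.
Column maxima: Left → 5, Right → 5; minimax = 5.
-4 ≠ 5, so there is no saddle point; optimal play is mixed.
Let Row play U with probability p. Expected payoff against Left: 5p + (-4)(1−p) = 9p − 4; against Right: (-7)p + 5(1−p) = −12p + 5.
Setting these equal: 9p − 4 = −12p + 5 ⇒ 21p = 9 ⇒ p = 3/7, and the value is (9)·(3/7) − 4 = -1/7.
For Column: with q = P(Left), equating U's and D's payoffs gives 12q − 7 = −9q + 5 ⇒ q = 4/7.

-1/7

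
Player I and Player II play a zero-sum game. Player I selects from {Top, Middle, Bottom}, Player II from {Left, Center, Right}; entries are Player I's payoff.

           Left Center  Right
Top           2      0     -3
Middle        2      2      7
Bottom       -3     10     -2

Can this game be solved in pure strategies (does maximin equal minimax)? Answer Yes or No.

Row minima: Top → -3, Middle → 2, Bottom → -3; maximin = 2.
Column maxima: Left → 2, Center → 10, Right → 7; minimax = 2.
maximin = minimax = 2, so a saddle point exists.

Yes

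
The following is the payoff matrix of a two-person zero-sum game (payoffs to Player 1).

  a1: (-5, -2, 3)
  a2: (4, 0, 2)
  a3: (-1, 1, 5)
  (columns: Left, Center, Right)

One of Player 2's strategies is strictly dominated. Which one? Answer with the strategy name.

Right

Center holds Player 1's payoff strictly below Right in every row: -2 < 3, 0 < 2, 1 < 5.
So Right is strictly dominated for Player 2.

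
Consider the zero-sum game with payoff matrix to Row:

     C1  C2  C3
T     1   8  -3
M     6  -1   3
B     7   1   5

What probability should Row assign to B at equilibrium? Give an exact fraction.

Row minima: T → -3, M → -1, B → 1; maximin = 1.
Column maxima: C1 → 7, C2 → 8, C3 → 5; minimax = 5.
1 ≠ 5, so there is no saddle point; optimal play is mixed.
M is strictly dominated by B, so Row never plays it.
C1 is strictly dominated by C3 (it gives Row strictly more in every row), so Column never plays it.
On the remaining 2×2 (T, B vs C2, C3):
Let Row play T with probability p. Expected payoff against C2: 8p + 1(1−p) = 7p + 1; against C3: (-3)p + 5(1−p) = −8p + 5.
Setting these equal: 7p + 1 = −8p + 5 ⇒ 15p = 4 ⇒ p = 4/15, and the value is (7)·(4/15) + 1 = 43/15.
For Column: with q = P(C2), equating T's and B's payoffs gives 11q − 3 = −4q + 5 ⇒ q = 8/15.

11/15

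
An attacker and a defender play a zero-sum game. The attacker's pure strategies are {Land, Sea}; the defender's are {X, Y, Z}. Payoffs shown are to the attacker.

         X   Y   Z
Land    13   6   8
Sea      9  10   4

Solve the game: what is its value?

Row minima: Land → 6, Sea → 4; maximin = 6.
Column maxima: X → 13, Y → 10, Z → 8; minimax = 8.
6 ≠ 8, so there is no saddle point; optimal play is mixed.
X is strictly dominated by Z (it gives the attacker strictly more in every row), so the defender never plays it.
On the remaining 2×2 (Land, Sea vs Y, Z):
Let the attacker play Land with probability p. Expected payoff against Y: 6p + 10(1−p) = −4p + 10; against Z: 8p + 4(1−p) = 4p + 4.
Setting these equal: −4p + 10 = 4p + 4 ⇒ −8p = -6 ⇒ p = 3/4, and the value is (-4)·(3/4) + 10 = 7.
For the defender: with q = P(Y), equating Land's and Sea's payoffs gives −2q + 8 = 6q + 4 ⇒ q = 1/2.

7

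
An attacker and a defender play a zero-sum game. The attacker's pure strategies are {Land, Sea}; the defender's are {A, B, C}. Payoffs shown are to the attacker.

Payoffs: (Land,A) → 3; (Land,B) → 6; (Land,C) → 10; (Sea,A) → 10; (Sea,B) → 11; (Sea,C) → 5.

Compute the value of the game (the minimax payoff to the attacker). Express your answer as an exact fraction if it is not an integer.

85/12

Row minima: Land → 3, Sea → 5; maximin = 5.
Column maxima: A → 10, B → 11, C → 10; minimax = 10.
5 ≠ 10, so there is no saddle point; optimal play is mixed.
B is strictly dominated by A (it gives the attacker strictly more in every row), so the defender never plays it.
On the remaining 2×2 (Land, Sea vs A, C):
Let the attacker play Land with probability p. Expected payoff against A: 3p + 10(1−p) = −7p + 10; against C: 10p + 5(1−p) = 5p + 5.
Setting these equal: −7p + 10 = 5p + 5 ⇒ −12p = -5 ⇒ p = 5/12, and the value is (-7)·(5/12) + 10 = 85/12.
For the defender: with q = P(A), equating Land's and Sea's payoffs gives −7q + 10 = 5q + 5 ⇒ q = 5/12.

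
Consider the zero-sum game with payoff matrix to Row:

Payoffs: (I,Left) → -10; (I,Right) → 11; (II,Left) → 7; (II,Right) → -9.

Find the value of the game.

-13/37

Row minima: I → -10, II → -9; maximin = -9.
Column maxima: Left → 7, Right → 11; minimax = 7.
-9 ≠ 7, so there is no saddle point; optimal play is mixed.
Let Row play I with probability p. Expected payoff against Left: (-10)p + 7(1−p) = −17p + 7; against Right: 11p + (-9)(1−p) = 20p − 9.
Setting these equal: −17p + 7 = 20p − 9 ⇒ −37p = -16 ⇒ p = 16/37, and the value is (-17)·(16/37) + 7 = -13/37.
For Column: with q = P(Left), equating I's and II's payoffs gives −21q + 11 = 16q − 9 ⇒ q = 20/37.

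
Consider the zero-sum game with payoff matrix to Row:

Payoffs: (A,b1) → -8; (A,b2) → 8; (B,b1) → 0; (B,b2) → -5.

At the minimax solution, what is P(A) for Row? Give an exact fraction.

Row minima: A → -8, B → -5; maximin = -5.
Column maxima: b1 → 0, b2 → 8; minimax = 0.
-5 ≠ 0, so there is no saddle point; optimal play is mixed.
Let Row play A with probability p. Expected payoff against b1: (-8)p + 0(1−p) = −8p; against b2: 8p + (-5)(1−p) = 13p − 5.
Setting these equal: −8p = 13p − 5 ⇒ −21p = -5 ⇒ p = 5/21, and the value is (-8)·(5/21) = -40/21.
For Column: with q = P(b1), equating A's and B's payoffs gives −16q + 8 = 5q − 5 ⇒ q = 13/21.

5/21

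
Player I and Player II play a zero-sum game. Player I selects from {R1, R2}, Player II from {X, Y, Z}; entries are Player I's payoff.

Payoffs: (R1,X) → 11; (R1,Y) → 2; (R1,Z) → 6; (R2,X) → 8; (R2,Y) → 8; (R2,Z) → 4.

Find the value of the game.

5

Row minima: R1 → 2, R2 → 4; maximin = 4.
Column maxima: X → 11, Y → 8, Z → 6; minimax = 6.
4 ≠ 6, so there is no saddle point; optimal play is mixed.
X is strictly dominated by Z (it gives Player I strictly more in every row), so Player II never plays it.
On the remaining 2×2 (R1, R2 vs Y, Z):
Let Player I play R1 with probability p. Expected payoff against Y: 2p + 8(1−p) = −6p + 8; against Z: 6p + 4(1−p) = 2p + 4.
Setting these equal: −6p + 8 = 2p + 4 ⇒ −8p = -4 ⇒ p = 1/2, and the value is (-6)·(1/2) + 8 = 5.
For Player II: with q = P(Y), equating R1's and R2's payoffs gives −4q + 6 = 4q + 4 ⇒ q = 1/4.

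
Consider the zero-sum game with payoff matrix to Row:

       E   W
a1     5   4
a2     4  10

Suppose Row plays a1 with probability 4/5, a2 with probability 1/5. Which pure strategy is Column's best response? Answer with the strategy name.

E

If Column plays E, Row's expected payoff is (4/5)·5 + (1/5)·4 = 24/5.
If Column plays W, Row's expected payoff is (4/5)·4 + (1/5)·10 = 26/5.
Column minimizes Row's payoff; the smallest is 24/5, so the best response is E.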